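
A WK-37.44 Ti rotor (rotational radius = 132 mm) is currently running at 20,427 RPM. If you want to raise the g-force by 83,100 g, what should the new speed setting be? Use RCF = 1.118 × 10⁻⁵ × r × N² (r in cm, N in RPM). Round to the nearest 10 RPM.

r = 132 mm = 13.2 cm
Current RCF = 1.118 × 10⁻⁵ × 13.2 × (20427)² = 1.118 × 10⁻⁵ × 13.2 × 417,262,329 ≈ 61,577.9 × g
Target RCF = 61,577.9 + 83,100 = 144,677.9 × g
N² = 144,677.9 / (14.7576 × 10⁻⁵) = 980,361,983
N ≈ √980,361,983 ≈ 31,310.7

N₂ ≈ 31310 RPM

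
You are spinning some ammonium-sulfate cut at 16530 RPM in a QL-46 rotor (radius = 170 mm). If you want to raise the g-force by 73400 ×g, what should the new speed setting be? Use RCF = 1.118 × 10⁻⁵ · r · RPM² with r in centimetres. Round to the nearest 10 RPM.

25680 RPM

r = 170 mm = 17.0 cm
Current RCF = 1.118 × 10⁻⁵ × 17 × (16530)² = 1.118 × 10⁻⁵ × 17 × 273,240,900 ≈ 51,932.2 × g
Target RCF = 51,932.2 + 73,400 = 125,332.2 × g
N² = 125,332.2 / (19.006 × 10⁻⁵) = 659,434,915
N ≈ √659,434,915 ≈ 25,679.5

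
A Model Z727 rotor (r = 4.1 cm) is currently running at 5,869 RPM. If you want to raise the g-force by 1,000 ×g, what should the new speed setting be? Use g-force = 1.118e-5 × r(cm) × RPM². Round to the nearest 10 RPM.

Current RCF = 1.118 × 10⁻⁵ × 4.1 × (5869)² = 1.118 × 10⁻⁵ × 4.1 × 34,445,161 ≈ 1,578.9 × g
Target RCF = 1,578.9 + 1,000 = 2,578.9 × g
N² = 2,578.9 / (4.5838 × 10⁻⁵) = 56,261,181
N ≈ √56,261,181 ≈ 7,500.7

N₂ ≈ 7500 RPM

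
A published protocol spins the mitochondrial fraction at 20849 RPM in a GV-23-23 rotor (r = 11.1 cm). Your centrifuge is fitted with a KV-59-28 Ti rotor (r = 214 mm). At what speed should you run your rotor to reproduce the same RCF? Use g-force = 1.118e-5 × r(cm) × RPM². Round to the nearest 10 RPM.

RCF_original = 1.118 × 10⁻⁵ × 11.1 × (20849)² = 1.118 × 10⁻⁵ × 11.1 × 434,680,801 ≈ 53,943 × g
Your rotor: r = 214 mm = 21.4 cm
53,943 = 1.118 × 10⁻⁵ × 21.4 × N²
N² = 53,943 / (23.9252 × 10⁻⁵) = 225,465,200
N ≈ √225,465,200 ≈ 15,015.5

≈ 15020 RPM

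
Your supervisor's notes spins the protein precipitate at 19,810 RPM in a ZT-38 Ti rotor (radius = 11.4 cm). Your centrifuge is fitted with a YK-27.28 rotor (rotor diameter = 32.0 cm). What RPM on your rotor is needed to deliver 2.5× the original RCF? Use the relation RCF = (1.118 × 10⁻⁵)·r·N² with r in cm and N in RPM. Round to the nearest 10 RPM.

≈ 26440 RPM

RCF_original = 1.118 × 10⁻⁵ × 11.4 × (19810)² = 1.118 × 10⁻⁵ × 11.4 × 392,436,100 ≈ 50,016.8 × g
Target RCF = 2.5 × 50,016.8 ≈ 125,042 × g
Your rotor: r = 32.0 / 2 = 16 cm
125,042 = 1.118 × 10⁻⁵ × 16 × N²
N² = 125,042 / (17.888 × 10⁻⁵) = 699,027,281
N ≈ √699,027,281 ≈ 26,439.1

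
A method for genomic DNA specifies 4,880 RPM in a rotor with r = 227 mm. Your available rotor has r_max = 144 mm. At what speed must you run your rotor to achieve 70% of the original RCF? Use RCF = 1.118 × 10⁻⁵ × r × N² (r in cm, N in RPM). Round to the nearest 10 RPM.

≈ 5130 RPM

Original rotor: r = 227 mm = 22.7 cm
RCF = 1.118 × 10⁻⁵ × r × N²
RCF_original = 1.118 × 10⁻⁵ × 22.7 × (4880)² = 1.118 × 10⁻⁵ × 22.7 × 23,814,400 ≈ 6,043.8 × g
Target RCF = 0.7 × 6,043.8 ≈ 4,230.7 × g
Your rotor: r = 144 mm = 14.4 cm
4,230.7 = 1.118 × 10⁻⁵ × 14.4 × N²
N² = 4,230.7 / (16.0992 × 10⁻⁵) = 26,278,946
N ≈ √26,278,946 ≈ 5,126.3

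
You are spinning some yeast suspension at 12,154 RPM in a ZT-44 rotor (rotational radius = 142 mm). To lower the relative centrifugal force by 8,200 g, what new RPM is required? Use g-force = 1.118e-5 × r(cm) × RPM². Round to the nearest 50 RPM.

r = 142 mm = 14.2 cm
Current RCF = 1.118 × 10⁻⁵ × 14.2 × (12154)² = 1.118 × 10⁻⁵ × 14.2 × 147,719,716 ≈ 23,451.4 × g
Target RCF = 23,451.4 − 8,200 = 15,251.4 × g
N² = 15,251.4 / (15.8756 × 10⁻⁵) = 96,068,180
N ≈ √96,068,180 ≈ 9,801.4

9800 RPM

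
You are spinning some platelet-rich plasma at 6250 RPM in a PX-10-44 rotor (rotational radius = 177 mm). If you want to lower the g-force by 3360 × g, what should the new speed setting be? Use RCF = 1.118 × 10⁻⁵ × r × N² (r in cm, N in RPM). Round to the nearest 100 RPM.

r = 177 mm = 17.7 cm
Current RCF = 1.118 × 10⁻⁵ × 17.7 × (6250)² = 1.118 × 10⁻⁵ × 17.7 × 39,062,500 ≈ 7,729.9 × g
Target RCF = 7,729.9 − 3,360 = 4,369.9 × g
N² = 4,369.9 / (19.7886 × 10⁻⁵) = 22,082,916
N ≈ √22,082,916 ≈ 4,699.2

4700 RPM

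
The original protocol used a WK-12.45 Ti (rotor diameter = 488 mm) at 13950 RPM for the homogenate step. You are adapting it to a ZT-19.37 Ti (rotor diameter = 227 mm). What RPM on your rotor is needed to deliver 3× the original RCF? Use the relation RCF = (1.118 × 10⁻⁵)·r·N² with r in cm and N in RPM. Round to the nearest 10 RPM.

Original rotor: r = 488 mm / 2 = 244 mm = 24.4 cm
RCF_original = 1.118 × 10⁻⁵ × 24.4 × (13950)² = 1.118 × 10⁻⁵ × 24.4 × 194,602,500 ≈ 53,086 × g
Target RCF = 3 × 53,086 ≈ 159,258 × g
Your rotor: r = 227 mm / 2 = 113.5 mm = 11.35 cm
159,258 = 1.118 × 10⁻⁵ × 11.35 × N²
N² = 159,258 / (12.6893 × 10⁻⁵) = 1,255,057,411
N ≈ √1,255,057,411 ≈ 35,426.8

≈ 35430 RPM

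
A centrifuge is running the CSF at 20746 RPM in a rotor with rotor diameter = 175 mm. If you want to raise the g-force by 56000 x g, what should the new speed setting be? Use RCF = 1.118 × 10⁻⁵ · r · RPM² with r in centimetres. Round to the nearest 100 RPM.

≈ 31700 RPM

r = 175 mm / 2 = 87.5 mm = 8.75 cm
Current RCF = 1.118 × 10⁻⁵ × 8.75 × (20746)² = 1.118 × 10⁻⁵ × 8.75 × 430,396,516 ≈ 42,103.5 × g
Target RCF = 42,103.5 + 56,000 = 98,103.5 × g
N² = 98,103.5 / (9.7825 × 10⁻⁵) = 1,002,846,921
N ≈ √1,002,846,921 ≈ 31,667.8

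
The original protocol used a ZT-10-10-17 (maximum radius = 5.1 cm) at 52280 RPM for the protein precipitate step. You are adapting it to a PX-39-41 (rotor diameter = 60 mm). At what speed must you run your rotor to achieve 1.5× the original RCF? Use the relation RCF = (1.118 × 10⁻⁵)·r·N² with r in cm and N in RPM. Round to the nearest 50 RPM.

RCF_original = 1.118 × 10⁻⁵ × 5.1 × (52280)² = 1.118 × 10⁻⁵ × 5.1 × 2,733,198,400 ≈ 155,841.5 × g
Target RCF = 1.5 × 155,841.5 ≈ 233,762.2 × g
Your rotor: r = 60 mm / 2 = 30 mm = 3 cm
233,762.2 = 1.118 × 10⁻⁵ × 3 × N²
N² = 233,762.2 / (3.354 × 10⁻⁵) = 6,969,654,144
N ≈ √6,969,654,144 ≈ 83,484.5

≈ 83500 RPM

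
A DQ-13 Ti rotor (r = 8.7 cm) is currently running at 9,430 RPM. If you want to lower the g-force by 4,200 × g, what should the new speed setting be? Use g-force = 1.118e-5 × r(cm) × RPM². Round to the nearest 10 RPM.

6760 RPM

Current RCF = 1.118 × 10⁻⁵ × 8.7 × (9430)² = 1.118 × 10⁻⁵ × 8.7 × 88,924,900 ≈ 8,649.4 × g
Target RCF = 8,649.4 − 4,200 = 4,449.4 × g
N² = 4,449.4 / (9.7266 × 10⁻⁵) = 45,744,659
N ≈ √45,744,659 ≈ 6,763.5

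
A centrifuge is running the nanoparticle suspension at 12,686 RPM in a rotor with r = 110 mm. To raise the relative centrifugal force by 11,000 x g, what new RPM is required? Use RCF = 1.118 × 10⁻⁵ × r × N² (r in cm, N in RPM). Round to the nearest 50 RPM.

r = 110 mm = 11.0 cm
Current RCF = 1.118 × 10⁻⁵ × 11 × (12686)² = 1.118 × 10⁻⁵ × 11 × 160,934,596 ≈ 19,791.7 × g
Target RCF = 19,791.7 + 11,000 = 30,791.7 × g
N² = 30,791.7 / (12.298 × 10⁻⁵) = 250,379,737
N ≈ √250,379,737 ≈ 15,823.4

≈ 15800 RPM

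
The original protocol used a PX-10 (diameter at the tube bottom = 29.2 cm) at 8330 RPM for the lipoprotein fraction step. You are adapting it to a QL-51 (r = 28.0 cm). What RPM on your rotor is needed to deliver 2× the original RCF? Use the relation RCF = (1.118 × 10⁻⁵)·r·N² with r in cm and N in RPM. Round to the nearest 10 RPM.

Original rotor: r = 29.2 / 2 = 14.6 cm
RCF_original = 1.118 × 10⁻⁵ × 14.6 × (8330)² = 1.118 × 10⁻⁵ × 14.6 × 69,388,900 ≈ 11,326.2 × g
Target RCF = 2 × 11,326.2 ≈ 22,652.4 × g
22,652.4 = 1.118 × 10⁻⁵ × 28 × N²
N² = 22,652.4 / (31.304 × 10⁻⁵) = 72,362,637
N ≈ √72,362,637 ≈ 8,506.6

≈ 8510 RPM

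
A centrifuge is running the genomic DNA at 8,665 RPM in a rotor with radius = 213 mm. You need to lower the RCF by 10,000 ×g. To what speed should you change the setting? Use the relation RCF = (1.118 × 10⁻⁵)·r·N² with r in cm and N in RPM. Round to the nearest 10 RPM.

5750 RPM

r = 213 mm = 21.3 cm
Current RCF = 1.118 × 10⁻⁵ × 21.3 × (8665)² = 1.118 × 10⁻⁵ × 21.3 × 75,082,225 ≈ 17,879.6 × g
Target RCF = 17,879.6 − 10,000 = 7,879.6 × g
N² = 7,879.6 / (23.8134 × 10⁻⁵) = 33,088,933
N ≈ √33,088,933 ≈ 5,752.3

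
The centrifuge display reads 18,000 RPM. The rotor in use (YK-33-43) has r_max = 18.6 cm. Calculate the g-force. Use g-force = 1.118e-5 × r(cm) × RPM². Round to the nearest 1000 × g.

RCF ≈ 67000 ×g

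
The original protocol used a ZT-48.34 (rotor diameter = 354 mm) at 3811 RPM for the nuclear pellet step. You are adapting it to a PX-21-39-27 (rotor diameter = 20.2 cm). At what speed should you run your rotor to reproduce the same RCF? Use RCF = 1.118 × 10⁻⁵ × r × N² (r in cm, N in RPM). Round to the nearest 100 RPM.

≈ 5000 RPM

Original rotor: r = 354 mm / 2 = 177 mm = 17.7 cm
RCF_original = 1.118 × 10⁻⁵ × 17.7 × (3811)² = 1.118 × 10⁻⁵ × 17.7 × 14,523,721 ≈ 2,874 × g
Your rotor: r = 20.2 / 2 = 10.1 cm
2,874 = 1.118 × 10⁻⁵ × 10.1 × N²
N² = 2,874 / (11.2918 × 10⁻⁵) = 25,452,098
N ≈ √25,452,098 ≈ 5,045.0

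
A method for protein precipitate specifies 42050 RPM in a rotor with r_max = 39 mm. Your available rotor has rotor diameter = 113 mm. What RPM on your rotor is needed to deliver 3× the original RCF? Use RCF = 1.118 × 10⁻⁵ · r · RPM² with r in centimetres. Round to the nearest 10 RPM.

≈ 60510 RPM

Original rotor: r = 39 mm = 3.9 cm
RCF_original = 1.118 × 10⁻⁵ × 3.9 × (42050)² = 1.118 × 10⁻⁵ × 3.9 × 1,768,202,500 ≈ 77,097.2 × g
Target RCF = 3 × 77,097.2 ≈ 231,291.6 × g
Your rotor: r = 113 mm / 2 = 56.5 mm = 5.65 cm
231,291.6 = 1.118 × 10⁻⁵ × 5.65 × N²
N² = 231,291.6 / (6.3167 × 10⁻⁵) = 3,661,589,121
N ≈ √3,661,589,121 ≈ 60,511.1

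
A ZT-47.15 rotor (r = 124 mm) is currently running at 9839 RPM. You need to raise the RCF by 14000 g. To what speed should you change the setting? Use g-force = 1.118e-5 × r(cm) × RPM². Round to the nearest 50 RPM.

14050 RPM

r = 124 mm = 12.4 cm
Current RCF = 1.118 × 10⁻⁵ × 12.4 × (9839)² = 1.118 × 10⁻⁵ × 12.4 × 96,805,921 ≈ 13,420.4 × g
Target RCF = 13,420.4 + 14,000 = 27,420.4 × g
N² = 27,420.4 / (13.8632 × 10⁻⁵) = 197,792,717
N ≈ √197,792,717 ≈ 14,063.9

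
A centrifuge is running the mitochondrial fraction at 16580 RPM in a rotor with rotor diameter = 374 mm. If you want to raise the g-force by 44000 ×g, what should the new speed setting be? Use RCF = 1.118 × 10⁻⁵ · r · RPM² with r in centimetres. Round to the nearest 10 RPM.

r = 374 mm / 2 = 187 mm = 18.7 cm
Current RCF = 1.118 × 10⁻⁵ × 18.7 × (16580)² = 1.118 × 10⁻⁵ × 18.7 × 274,896,400 ≈ 57,471.5 × g
Target RCF = 57,471.5 + 44,000 = 101,471.5 × g
N² = 101,471.5 / (20.9066 × 10⁻⁵) = 485,356,299
N ≈ √485,356,299 ≈ 22,030.8

≈ 22030 RPM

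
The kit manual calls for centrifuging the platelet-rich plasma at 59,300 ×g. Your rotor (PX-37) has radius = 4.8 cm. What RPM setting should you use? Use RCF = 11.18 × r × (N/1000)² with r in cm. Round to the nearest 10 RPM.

33240 RPM

59,300 = 11.18 × 4.8 × (N/1000)²
(N/1000)² = 59,300 / 53.664 = 1105.024
N = 1000 × √1105.024 ≈ 33,241.9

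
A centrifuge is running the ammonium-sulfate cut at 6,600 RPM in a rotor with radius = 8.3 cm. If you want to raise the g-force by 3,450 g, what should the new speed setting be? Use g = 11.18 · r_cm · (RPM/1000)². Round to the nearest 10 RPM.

≈ 8990 RPM

Current RCF = 11.18 × 8.3 × (6.6)² = 11.18 × 8.3 × 43.56 ≈ 4,042.1 × g
Target RCF = 4,042.1 + 3,450 = 7,492.1 × g
(N/1000)² = 7,492.1 / 92.794 = 80.73906
N = 1000 × √80.73906 ≈ 8,985.5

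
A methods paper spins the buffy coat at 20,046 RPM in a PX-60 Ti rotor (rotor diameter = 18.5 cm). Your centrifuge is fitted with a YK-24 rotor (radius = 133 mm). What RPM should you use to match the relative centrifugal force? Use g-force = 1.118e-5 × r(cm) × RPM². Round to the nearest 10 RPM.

Original rotor: r = 18.5 / 2 = 9.25 cm
RCF_original = 1.118 × 10⁻⁵ × 9.25 × (20046)² = 1.118 × 10⁻⁵ × 9.25 × 401,842,116 ≈ 41,556.5 × g
Your rotor: r = 133 mm = 13.3 cm
41,556.5 = 1.118 × 10⁻⁵ × 13.3 × N²
N² = 41,556.5 / (14.8694 × 10⁻⁵) = 279,476,643
N ≈ √279,476,643 ≈ 16,717.6

16720 RPM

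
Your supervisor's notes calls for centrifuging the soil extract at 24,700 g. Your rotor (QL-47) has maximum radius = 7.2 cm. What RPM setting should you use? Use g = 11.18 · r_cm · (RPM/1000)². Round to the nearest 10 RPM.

N ≈ 17520 RPM

24,700 = 11.18 × 7.2 × (N/1000)²
(N/1000)² = 24,700 / 80.496 = 306.8475
N = 1000 × √306.8475 ≈ 17,517.1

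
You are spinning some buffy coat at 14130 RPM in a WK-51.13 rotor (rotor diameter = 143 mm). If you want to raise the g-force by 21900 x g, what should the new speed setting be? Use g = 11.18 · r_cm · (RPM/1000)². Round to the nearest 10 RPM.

≈ 21760 RPM

r = 143 mm / 2 = 71.5 mm = 7.15 cm
Current RCF = 11.18 × 7.15 × (14.13)² = 11.18 × 7.15 × 199.6569 ≈ 15,960 × g
Target RCF = 15,960 + 21,900 = 37,860 × g
(N/1000)² = 37,860 / 79.937 = 473.623
N = 1000 × √473.623 ≈ 21,762.9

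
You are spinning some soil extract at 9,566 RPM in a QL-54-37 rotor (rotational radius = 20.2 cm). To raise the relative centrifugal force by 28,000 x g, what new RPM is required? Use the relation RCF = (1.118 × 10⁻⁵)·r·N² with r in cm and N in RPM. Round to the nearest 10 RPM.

N₂ ≈ 14680 RPM

Current RCF = 1.118 × 10⁻⁵ × 20.2 × (9566)² = 1.118 × 10⁻⁵ × 20.2 × 91,508,356 ≈ 20,665.9 × g
Target RCF = 20,665.9 + 28,000 = 48,665.9 × g
N² = 48,665.9 / (22.5836 × 10⁻⁵) = 215,492,216
N ≈ √215,492,216 ≈ 14,679.7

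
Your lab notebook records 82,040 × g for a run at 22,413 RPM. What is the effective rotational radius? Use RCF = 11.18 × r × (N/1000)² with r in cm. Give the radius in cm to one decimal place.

82040 = 11.18 × r × (22.413)²
r = 82040 / (11.18 × 502.342569) = 82040 / 5616.19 ≈ 14.608 cm

14.6 cm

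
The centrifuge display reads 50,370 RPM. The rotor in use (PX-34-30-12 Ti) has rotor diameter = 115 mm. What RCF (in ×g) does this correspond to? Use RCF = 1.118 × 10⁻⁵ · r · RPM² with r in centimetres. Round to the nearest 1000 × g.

RCF ≈ 163000 ×g

r = 115 mm / 2 = 57.5 mm = 5.75 cm
RCF = 1.118 × 10⁻⁵ × r × N²
RCF = 1.118 × 10⁻⁵ × 5.75 × (50370)² = 1.118 × 10⁻⁵ × 5.75 × 2,537,136,900 ≈ 163,099.8 × g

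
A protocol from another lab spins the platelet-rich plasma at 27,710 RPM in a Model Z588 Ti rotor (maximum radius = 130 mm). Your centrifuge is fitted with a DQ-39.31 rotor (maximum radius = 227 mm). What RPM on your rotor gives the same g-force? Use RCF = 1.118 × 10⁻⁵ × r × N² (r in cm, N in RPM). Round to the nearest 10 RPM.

≈ 20970 RPM

Original rotor: r = 130 mm = 13.0 cm
RCF = 1.118 × 10⁻⁵ × r × N²
RCF_original = 1.118 × 10⁻⁵ × 13 × (27710)² = 1.118 × 10⁻⁵ × 13 × 767,844,100 ≈ 111,598.5 × g
Your rotor: r = 227 mm = 22.7 cm
111,598.5 = 1.118 × 10⁻⁵ × 22.7 × N²
N² = 111,598.5 / (25.3786 × 10⁻⁵) = 439,734,658
N ≈ √439,734,658 ≈ 20,969.9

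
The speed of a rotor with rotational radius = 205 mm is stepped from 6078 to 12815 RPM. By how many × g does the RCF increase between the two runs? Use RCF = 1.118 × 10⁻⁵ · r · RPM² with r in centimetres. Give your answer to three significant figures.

29200 × g

r = 205 mm = 20.5 cm
RCF₁ = 1.118 × 10⁻⁵ × 20.5 × (6078)² = 1.118 × 10⁻⁵ × 20.5 × 36,942,084 ≈ 8,466.8 × g
RCF₂ = 1.118 × 10⁻⁵ × 20.5 × (12815)² = 1.118 × 10⁻⁵ × 20.5 × 164,224,225 ≈ 37,638.6 × g
Increase = 37,638.6 − 8,466.8 = 29,171.8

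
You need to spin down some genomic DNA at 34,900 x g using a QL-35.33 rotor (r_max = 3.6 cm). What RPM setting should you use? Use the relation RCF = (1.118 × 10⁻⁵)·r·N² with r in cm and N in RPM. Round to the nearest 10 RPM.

≈ 29450 RPM

RCF = 1.118 × 10⁻⁵ × r × N²
34,900 = 1.118 × 10⁻⁵ × 3.6 × N²
N² = 34,900 / (4.0248 × 10⁻⁵) = 867,123,832
N ≈ √867,123,832 ≈ 29,447.0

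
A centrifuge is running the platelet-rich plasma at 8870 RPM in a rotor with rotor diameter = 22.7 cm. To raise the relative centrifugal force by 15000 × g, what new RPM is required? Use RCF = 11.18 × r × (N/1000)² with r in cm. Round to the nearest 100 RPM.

r = 22.7 / 2 = 11.35 cm
Current RCF = 11.18 × 11.35 × (8.87)² = 11.18 × 11.35 × 78.6769 ≈ 9,983.5 × g
Target RCF = 9,983.5 + 15,000 = 24,983.5 × g
(N/1000)² = 24,983.5 / 126.893 = 196.8864
N = 1000 × √196.8864 ≈ 14,031.6

≈ 14000 RPM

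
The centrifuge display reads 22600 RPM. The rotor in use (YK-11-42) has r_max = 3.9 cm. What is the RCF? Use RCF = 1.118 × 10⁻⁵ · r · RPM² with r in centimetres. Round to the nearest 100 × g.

RCF = 1.118 × 10⁻⁵ × 3.9 × (22600)² = 1.118 × 10⁻⁵ × 3.9 × 510,760,000 ≈ 22,270.2 × g

≈ 22300 g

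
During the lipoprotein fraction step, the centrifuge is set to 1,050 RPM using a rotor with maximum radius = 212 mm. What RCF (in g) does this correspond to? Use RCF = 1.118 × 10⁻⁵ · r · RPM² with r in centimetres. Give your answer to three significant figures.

≈ 261 g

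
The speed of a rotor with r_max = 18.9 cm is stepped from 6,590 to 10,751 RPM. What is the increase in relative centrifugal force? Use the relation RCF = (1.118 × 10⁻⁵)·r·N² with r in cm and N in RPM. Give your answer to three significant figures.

RCF₁ = 1.118 × 10⁻⁵ × 18.9 × (6590)² = 1.118 × 10⁻⁵ × 18.9 × 43,428,100 ≈ 9,176.4 × g
RCF₂ = 1.118 × 10⁻⁵ × 18.9 × (10751)² = 1.118 × 10⁻⁵ × 18.9 × 115,584,001 ≈ 24,423.1 × g
Increase = 24,423.1 − 9,176.4 = 15,246.7

15200 × g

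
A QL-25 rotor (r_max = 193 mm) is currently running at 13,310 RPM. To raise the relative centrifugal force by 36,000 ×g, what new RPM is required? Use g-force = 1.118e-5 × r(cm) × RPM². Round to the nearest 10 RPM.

≈ 18550 RPM

r = 193 mm = 19.3 cm
Current RCF = 1.118 × 10⁻⁵ × 19.3 × (13310)² = 1.118 × 10⁻⁵ × 19.3 × 177,156,100 ≈ 38,225.7 × g
Target RCF = 38,225.7 + 36,000 = 74,225.7 × g
N² = 74,225.7 / (21.5774 × 10⁻⁵) = 343,997,423
N ≈ √343,997,423 ≈ 18,547.2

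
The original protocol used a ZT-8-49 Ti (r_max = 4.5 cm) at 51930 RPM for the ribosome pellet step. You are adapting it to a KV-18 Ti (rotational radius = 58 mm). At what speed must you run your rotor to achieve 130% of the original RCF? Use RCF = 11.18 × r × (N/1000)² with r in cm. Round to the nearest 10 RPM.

RCF = 11.18 × r × (N/1000)²
RCF_original = 11.18 × 4.5 × (51.93)² = 11.18 × 4.5 × 2,696.7249 ≈ 135,672.2 × g
Target RCF = 1.3 × 135,672.2 ≈ 176,373.9 × g
Your rotor: r = 58 mm = 5.8 cm
176,373.9 = 11.18 × 5.8 × (N/1000)²
(N/1000)² = 176,373.9 / 64.844 = 2719.973
N = 1000 × √2719.973 ≈ 52,153.4

≈ 52150 RPM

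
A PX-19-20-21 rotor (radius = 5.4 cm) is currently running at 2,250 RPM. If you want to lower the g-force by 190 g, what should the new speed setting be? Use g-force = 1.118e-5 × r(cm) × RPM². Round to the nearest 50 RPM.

N₂ ≈ 1400 RPM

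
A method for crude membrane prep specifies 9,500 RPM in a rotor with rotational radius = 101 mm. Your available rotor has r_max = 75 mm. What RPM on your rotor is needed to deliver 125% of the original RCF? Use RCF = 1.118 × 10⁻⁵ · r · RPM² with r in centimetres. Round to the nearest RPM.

≈ 12326 RPM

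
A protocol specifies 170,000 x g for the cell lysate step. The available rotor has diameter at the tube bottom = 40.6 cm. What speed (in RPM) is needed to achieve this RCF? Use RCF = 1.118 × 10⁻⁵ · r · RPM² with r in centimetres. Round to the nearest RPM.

≈ 27369 RPM

r = 40.6 / 2 = 20.3 cm
170,000 = 1.118 × 10⁻⁵ × 20.3 × N²
N² = 170,000 / (22.6954 × 10⁻⁵) = 749,050,468
N ≈ √749,050,468 ≈ 27,368.8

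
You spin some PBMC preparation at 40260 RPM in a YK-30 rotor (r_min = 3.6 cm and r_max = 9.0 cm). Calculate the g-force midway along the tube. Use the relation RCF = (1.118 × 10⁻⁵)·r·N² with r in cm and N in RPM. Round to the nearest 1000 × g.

≈ 114000 x g

r_avg = (3.6 + 9.0) / 2 = 6.3 cm
RCF = 1.118 × 10⁻⁵ × r × N²
RCF = 1.118 × 10⁻⁵ × 6.3 × (40260)² = 1.118 × 10⁻⁵ × 6.3 × 1,620,867,600 ≈ 114,164.2 × g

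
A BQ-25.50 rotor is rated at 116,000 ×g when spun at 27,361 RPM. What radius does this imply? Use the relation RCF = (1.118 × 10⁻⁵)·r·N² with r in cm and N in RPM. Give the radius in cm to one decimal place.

RCF = 1.118 × 10⁻⁵ × r × N²
116000 = 1.118 × 10⁻⁵ × r × (27361)²
r = 116000 / (1.118 × 10⁻⁵ × 748,624,321) = 116000 / 8369.62 ≈ 13.860 cm

13.9 cm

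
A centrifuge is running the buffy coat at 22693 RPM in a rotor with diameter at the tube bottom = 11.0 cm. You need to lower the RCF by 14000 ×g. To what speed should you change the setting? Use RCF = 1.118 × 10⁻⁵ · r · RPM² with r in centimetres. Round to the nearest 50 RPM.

≈ 16950 RPM

r = 11.0 / 2 = 5.5 cm
Current RCF = 1.118 × 10⁻⁵ × 5.5 × (22693)² = 1.118 × 10⁻⁵ × 5.5 × 514,972,249 ≈ 31,665.6 × g
Target RCF = 31,665.6 − 14,000 = 17,665.6 × g
N² = 17,665.6 / (6.149 × 10⁻⁵) = 287,292,243
N ≈ √287,292,243 ≈ 16,949.7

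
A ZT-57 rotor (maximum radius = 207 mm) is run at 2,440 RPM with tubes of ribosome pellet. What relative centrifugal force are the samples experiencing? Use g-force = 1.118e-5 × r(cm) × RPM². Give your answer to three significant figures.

≈ 1380 ×g

r = 207 mm = 20.7 cm
RCF = 1.118 × 10⁻⁵ × r × N²
RCF = 1.118 × 10⁻⁵ × 20.7 × (2440)² = 1.118 × 10⁻⁵ × 20.7 × 5,953,600 ≈ 1,377.8 × g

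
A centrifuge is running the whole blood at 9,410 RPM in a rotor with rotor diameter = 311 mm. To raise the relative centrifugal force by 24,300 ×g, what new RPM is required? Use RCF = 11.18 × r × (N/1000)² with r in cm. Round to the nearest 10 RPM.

N₂ ≈ 15110 RPM

r = 311 mm / 2 = 155.5 mm = 15.55 cm
Current RCF = 11.18 × 15.55 × (9.41)² = 11.18 × 15.55 × 88.5481 ≈ 15,394 × g
Target RCF = 15,394 + 24,300 = 39,694 × g
(N/1000)² = 39,694 / 173.849 = 228.3246
N = 1000 × √228.3246 ≈ 15,110.4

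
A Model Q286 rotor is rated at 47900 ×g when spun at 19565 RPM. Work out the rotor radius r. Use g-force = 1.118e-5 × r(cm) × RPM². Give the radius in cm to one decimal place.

≈ 11.2 cm

47900 = 1.118 × 10⁻⁵ × r × (19565)²
r = 47900 / (1.118 × 10⁻⁵ × 382,789,225) = 47900 / 4279.584 ≈ 11.193 cm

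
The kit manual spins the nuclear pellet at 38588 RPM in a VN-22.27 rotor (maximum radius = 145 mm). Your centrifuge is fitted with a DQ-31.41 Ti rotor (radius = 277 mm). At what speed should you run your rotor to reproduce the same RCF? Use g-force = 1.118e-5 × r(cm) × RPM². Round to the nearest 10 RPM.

Original rotor: r = 145 mm = 14.5 cm
RCF_original = 1.118 × 10⁻⁵ × 14.5 × (38588)² = 1.118 × 10⁻⁵ × 14.5 × 1,489,033,744 ≈ 241,387.3 × g
Your rotor: r = 277 mm = 27.7 cm
241,387.3 = 1.118 × 10⁻⁵ × 27.7 × N²
N² = 241,387.3 / (30.9686 × 10⁻⁵) = 779,458,225
N ≈ √779,458,225 ≈ 27,918.8

27920 RPM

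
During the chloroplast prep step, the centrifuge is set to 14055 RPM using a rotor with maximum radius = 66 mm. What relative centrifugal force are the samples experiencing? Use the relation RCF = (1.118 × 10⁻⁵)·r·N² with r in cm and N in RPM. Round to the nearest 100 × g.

r = 66 mm = 6.6 cm
RCF = 1.118 × 10⁻⁵ × 6.6 × (14055)² = 1.118 × 10⁻⁵ × 6.6 × 197,543,025 ≈ 14,576.3 × g

≈ 14600 × g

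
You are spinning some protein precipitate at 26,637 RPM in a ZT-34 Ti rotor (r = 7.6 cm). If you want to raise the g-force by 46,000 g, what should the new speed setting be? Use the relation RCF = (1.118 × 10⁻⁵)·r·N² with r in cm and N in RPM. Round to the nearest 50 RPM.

N₂ ≈ 35350 RPM

Current RCF = 1.118 × 10⁻⁵ × 7.6 × (26637)² = 1.118 × 10⁻⁵ × 7.6 × 709,529,769 ≈ 60,287.3 × g
Target RCF = 60,287.3 + 46,000 = 106,287.3 × g
N² = 106,287.3 / (8.4968 × 10⁻⁵) = 1,250,909,754
N ≈ √1,250,909,754 ≈ 35,368.2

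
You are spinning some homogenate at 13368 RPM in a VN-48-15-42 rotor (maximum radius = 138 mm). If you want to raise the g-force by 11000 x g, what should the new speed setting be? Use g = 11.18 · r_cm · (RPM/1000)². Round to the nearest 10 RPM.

r = 138 mm = 13.8 cm
Current RCF = 11.18 × 13.8 × (13.368)² = 11.18 × 13.8 × 178.703424 ≈ 27,571.1 × g
Target RCF = 27,571.1 + 11,000 = 38,571.1 × g
(N/1000)² = 38,571.1 / 154.284 = 250.0006
N = 1000 × √250.0006 ≈ 15,811.4

≈ 15810 RPM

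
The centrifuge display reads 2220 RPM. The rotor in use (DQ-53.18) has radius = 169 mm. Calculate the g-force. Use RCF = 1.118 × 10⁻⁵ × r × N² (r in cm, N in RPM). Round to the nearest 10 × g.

r = 169 mm = 16.9 cm
RCF = 1.118 × 10⁻⁵ × 16.9 × (2220)² = 1.118 × 10⁻⁵ × 16.9 × 4,928,400 ≈ 931.2 × g

930 g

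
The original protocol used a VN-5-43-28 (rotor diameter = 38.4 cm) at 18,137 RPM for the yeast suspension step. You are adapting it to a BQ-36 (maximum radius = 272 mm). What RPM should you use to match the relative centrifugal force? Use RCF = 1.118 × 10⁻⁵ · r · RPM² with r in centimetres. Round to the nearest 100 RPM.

≈ 15200 RPM

Original rotor: r = 38.4 / 2 = 19.2 cm
RCF_original = 1.118 × 10⁻⁵ × 19.2 × (18137)² = 1.118 × 10⁻⁵ × 19.2 × 328,950,769 ≈ 70,611.3 × g
Your rotor: r = 272 mm = 27.2 cm
70,611.3 = 1.118 × 10⁻⁵ × 27.2 × N²
N² = 70,611.3 / (30.4096 × 10⁻⁵) = 232,200,687
N ≈ √232,200,687 ≈ 15,238.1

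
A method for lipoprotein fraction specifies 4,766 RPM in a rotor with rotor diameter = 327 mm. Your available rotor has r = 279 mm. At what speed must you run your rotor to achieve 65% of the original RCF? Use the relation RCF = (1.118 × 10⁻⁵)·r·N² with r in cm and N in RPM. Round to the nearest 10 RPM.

Original rotor: r = 327 mm / 2 = 163.5 mm = 16.35 cm
RCF_original = 1.118 × 10⁻⁵ × 16.35 × (4766)² = 1.118 × 10⁻⁵ × 16.35 × 22,714,756 ≈ 4,152.1 × g
Target RCF = 0.65 × 4,152.1 ≈ 2,698.9 × g
Your rotor: r = 279 mm = 27.9 cm
2,698.9 = 1.118 × 10⁻⁵ × 27.9 × N²
N² = 2,698.9 / (31.1922 × 10⁻⁵) = 8,652,484
N ≈ √8,652,484 ≈ 2,941.5

2940 RPM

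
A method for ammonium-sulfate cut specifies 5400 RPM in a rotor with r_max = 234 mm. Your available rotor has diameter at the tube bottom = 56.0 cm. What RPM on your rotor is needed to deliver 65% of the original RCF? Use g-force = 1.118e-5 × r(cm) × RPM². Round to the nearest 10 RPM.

Original rotor: r = 234 mm = 23.4 cm
RCF_original = 1.118 × 10⁻⁵ × 23.4 × (5400)² = 1.118 × 10⁻⁵ × 23.4 × 29,160,000 ≈ 7,628.6 × g
Target RCF = 0.65 × 7,628.6 ≈ 4,958.6 × g
Your rotor: r = 56.0 / 2 = 28 cm
4,958.6 = 1.118 × 10⁻⁵ × 28 × N²
N² = 4,958.6 / (31.304 × 10⁻⁵) = 15,840,148
N ≈ √15,840,148 ≈ 3,980.0

≈ 3980 RPM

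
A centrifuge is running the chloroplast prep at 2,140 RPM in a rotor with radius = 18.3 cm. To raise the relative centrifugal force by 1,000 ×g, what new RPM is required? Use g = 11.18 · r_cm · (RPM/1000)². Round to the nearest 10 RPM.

≈ 3080 RPM

Current RCF = 11.18 × 18.3 × (2.14)² = 11.18 × 18.3 × 4.5796 ≈ 937 × g
Target RCF = 937 + 1,000 = 1,937 × g
(N/1000)² = 1,937 / 204.594 = 9.467531
N = 1000 × √9.467531 ≈ 3,076.9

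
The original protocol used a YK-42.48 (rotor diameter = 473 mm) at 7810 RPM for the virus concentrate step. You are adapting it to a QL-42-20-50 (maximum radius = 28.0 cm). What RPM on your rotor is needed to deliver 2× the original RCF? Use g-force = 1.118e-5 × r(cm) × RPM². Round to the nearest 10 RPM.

≈ 10150 RPM

Original rotor: r = 473 mm / 2 = 236.5 mm = 23.65 cm
RCF_original = 1.118 × 10⁻⁵ × 23.65 × (7810)² = 1.118 × 10⁻⁵ × 23.65 × 60,996,100 ≈ 16,127.8 × g
Target RCF = 2 × 16,127.8 ≈ 32,255.6 × g
32,255.6 = 1.118 × 10⁻⁵ × 28 × N²
N² = 32,255.6 / (31.304 × 10⁻⁵) = 103,039,867
N ≈ √103,039,867 ≈ 10,150.9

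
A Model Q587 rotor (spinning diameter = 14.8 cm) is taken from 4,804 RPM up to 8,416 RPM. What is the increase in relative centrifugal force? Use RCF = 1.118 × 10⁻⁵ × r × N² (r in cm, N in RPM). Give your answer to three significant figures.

≈ 3950 x g

r = 14.8 / 2 = 7.4 cm
RCF₁ = 1.118 × 10⁻⁵ × 7.4 × (4804)² = 1.118 × 10⁻⁵ × 7.4 × 23,078,416 ≈ 1,909.3 × g
RCF₂ = 1.118 × 10⁻⁵ × 7.4 × (8416)² = 1.118 × 10⁻⁵ × 7.4 × 70,829,056 ≈ 5,859.8 × g
Increase = 5,859.8 − 1,909.3 = 3,950.5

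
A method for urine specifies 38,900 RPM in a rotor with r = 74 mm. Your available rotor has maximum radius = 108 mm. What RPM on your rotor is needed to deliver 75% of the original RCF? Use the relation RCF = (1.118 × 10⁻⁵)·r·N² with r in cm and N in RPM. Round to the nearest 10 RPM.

Original rotor: r = 74 mm = 7.4 cm
RCF = 1.118 × 10⁻⁵ × r × N²
RCF_original = 1.118 × 10⁻⁵ × 7.4 × (38900)² = 1.118 × 10⁻⁵ × 7.4 × 1,513,210,000 ≈ 125,190.9 × g
Target RCF = 0.75 × 125,190.9 ≈ 93,893.2 × g
Your rotor: r = 108 mm = 10.8 cm
93,893.2 = 1.118 × 10⁻⁵ × 10.8 × N²
N² = 93,893.2 / (12.0744 × 10⁻⁵) = 777,622,076
N ≈ √777,622,076 ≈ 27,885.9

≈ 27890 RPM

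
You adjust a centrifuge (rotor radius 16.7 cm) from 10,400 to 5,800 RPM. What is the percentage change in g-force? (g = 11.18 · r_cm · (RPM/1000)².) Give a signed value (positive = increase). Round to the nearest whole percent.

RCF ∝ N², so the ratio is (5800/10400)² = (0.557692)² = 0.3110.
Change = 0.3110 − 1 = -0.6890 → -68.9%.

-69%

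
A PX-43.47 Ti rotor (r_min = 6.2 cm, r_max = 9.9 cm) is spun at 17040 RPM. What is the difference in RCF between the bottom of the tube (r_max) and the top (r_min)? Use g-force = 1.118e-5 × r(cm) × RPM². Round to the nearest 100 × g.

≈ 12000 ×g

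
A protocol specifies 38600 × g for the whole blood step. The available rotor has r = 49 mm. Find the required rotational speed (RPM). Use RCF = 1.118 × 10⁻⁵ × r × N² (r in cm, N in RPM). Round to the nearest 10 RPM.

≈ 26540 RPM

r = 49 mm = 4.9 cm
RCF = 1.118 × 10⁻⁵ × r × N²
38,600 = 1.118 × 10⁻⁵ × 4.9 × N²
N² = 38,600 / (5.4782 × 10⁻⁵) = 704,611,004
N ≈ √704,611,004 ≈ 26,544.5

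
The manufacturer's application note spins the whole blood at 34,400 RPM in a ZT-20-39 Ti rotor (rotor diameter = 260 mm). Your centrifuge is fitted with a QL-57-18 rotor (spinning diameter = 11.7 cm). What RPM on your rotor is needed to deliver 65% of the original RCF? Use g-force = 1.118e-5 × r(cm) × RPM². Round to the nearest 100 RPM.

Original rotor: r = 260 mm / 2 = 130 mm = 13 cm
RCF_original = 1.118 × 10⁻⁵ × 13 × (34400)² = 1.118 × 10⁻⁵ × 13 × 1,183,360,000 ≈ 171,989.5 × g
Target RCF = 0.65 × 171,989.5 ≈ 111,793.2 × g
Your rotor: r = 11.7 / 2 = 5.85 cm
111,793.2 = 1.118 × 10⁻⁵ × 5.85 × N²
N² = 111,793.2 / (6.5403 × 10⁻⁵) = 1,709,297,739
N ≈ √1,709,297,739 ≈ 41,343.7

≈ 41300 RPM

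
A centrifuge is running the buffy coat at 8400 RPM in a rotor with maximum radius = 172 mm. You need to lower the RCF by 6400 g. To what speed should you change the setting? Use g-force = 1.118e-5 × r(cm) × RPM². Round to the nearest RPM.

r = 172 mm = 17.2 cm
Current RCF = 1.118 × 10⁻⁵ × 17.2 × (8400)² = 1.118 × 10⁻⁵ × 17.2 × 70,560,000 ≈ 13,568.4 × g
Target RCF = 13,568.4 − 6,400 = 7,168.4 × g
N² = 7,168.4 / (19.2296 × 10⁻⁵) = 37,277,946
N ≈ √37,277,946 ≈ 6,105.6

6106 RPM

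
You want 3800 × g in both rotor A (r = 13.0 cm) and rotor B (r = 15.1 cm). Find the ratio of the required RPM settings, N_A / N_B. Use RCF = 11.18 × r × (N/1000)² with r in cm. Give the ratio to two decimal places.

At fixed RCF, N ∝ 1/√r, so N_A/N_B = √(r_B/r_A) = √(15.1/13.0) = √1.161538 = 1.0777.

1.08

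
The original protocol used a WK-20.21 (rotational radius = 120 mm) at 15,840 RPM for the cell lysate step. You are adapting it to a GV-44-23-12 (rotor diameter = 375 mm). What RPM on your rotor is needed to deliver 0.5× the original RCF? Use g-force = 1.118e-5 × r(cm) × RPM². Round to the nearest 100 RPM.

Original rotor: r = 120 mm = 12.0 cm
RCF = 1.118 × 10⁻⁵ × r × N²
RCF_original = 1.118 × 10⁻⁵ × 12 × (15840)² = 1.118 × 10⁻⁵ × 12 × 250,905,600 ≈ 33,661.5 × g
Target RCF = 0.5 × 33,661.5 ≈ 16,830.8 × g
Your rotor: r = 375 mm / 2 = 187.5 mm = 18.75 cm
16,830.8 = 1.118 × 10⁻⁵ × 18.75 × N²
N² = 16,830.8 / (20.9625 × 10⁻⁵) = 80,290,042
N ≈ √80,290,042 ≈ 8,960.5

≈ 9000 RPM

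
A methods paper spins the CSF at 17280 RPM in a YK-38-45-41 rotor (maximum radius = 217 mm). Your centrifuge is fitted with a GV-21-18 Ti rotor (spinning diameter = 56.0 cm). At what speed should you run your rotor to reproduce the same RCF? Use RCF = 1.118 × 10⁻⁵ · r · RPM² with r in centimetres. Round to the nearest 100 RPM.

Original rotor: r = 217 mm = 21.7 cm
RCF_original = 1.118 × 10⁻⁵ × 21.7 × (17280)² = 1.118 × 10⁻⁵ × 21.7 × 298,598,400 ≈ 72,441.8 × g
Your rotor: r = 56.0 / 2 = 28 cm
72,441.8 = 1.118 × 10⁻⁵ × 28 × N²
N² = 72,441.8 / (31.304 × 10⁻⁵) = 231,413,877
N ≈ √231,413,877 ≈ 15,212.3

15200 RPM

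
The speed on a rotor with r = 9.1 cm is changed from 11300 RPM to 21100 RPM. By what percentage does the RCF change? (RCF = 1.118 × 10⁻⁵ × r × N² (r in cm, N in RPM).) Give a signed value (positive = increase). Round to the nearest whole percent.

RCF ∝ N², so the ratio is (21100/11300)² = (1.867257)² = 3.4866.
Change = 3.4866 − 1 = +2.4866 → +248.7%.

+249%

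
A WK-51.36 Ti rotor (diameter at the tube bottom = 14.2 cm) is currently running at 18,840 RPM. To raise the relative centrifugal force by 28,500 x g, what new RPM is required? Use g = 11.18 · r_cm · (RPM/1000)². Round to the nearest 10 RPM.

r = 14.2 / 2 = 7.1 cm
Current RCF = 11.18 × 7.1 × (18.84)² = 11.18 × 7.1 × 354.9456 ≈ 28,174.9 × g
Target RCF = 28,174.9 + 28,500 = 56,674.9 × g
(N/1000)² = 56,674.9 / 79.378 = 713.9875
N = 1000 × √713.9875 ≈ 26,720.5

26720 RPM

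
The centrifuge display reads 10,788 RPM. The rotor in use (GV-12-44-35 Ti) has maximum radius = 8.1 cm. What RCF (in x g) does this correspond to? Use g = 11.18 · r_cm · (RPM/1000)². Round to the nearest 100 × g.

10500 x g

RCF = 11.18 × 8.1 × (10.788)² = 11.18 × 8.1 × 116.380944 ≈ 10,539.2 × g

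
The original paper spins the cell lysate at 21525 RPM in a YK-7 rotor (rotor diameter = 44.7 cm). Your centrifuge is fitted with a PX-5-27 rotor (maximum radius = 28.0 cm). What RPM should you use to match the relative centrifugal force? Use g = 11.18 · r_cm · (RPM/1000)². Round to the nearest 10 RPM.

Original rotor: r = 44.7 / 2 = 22.35 cm
RCF_original = 11.18 × 22.35 × (21.525)² = 11.18 × 22.35 × 463.325625 ≈ 115,772.6 × g
115,772.6 = 11.18 × 28 × (N/1000)²
(N/1000)² = 115,772.6 / 313.04 = 369.8332
N = 1000 × √369.8332 ≈ 19,231.0

19230 RPM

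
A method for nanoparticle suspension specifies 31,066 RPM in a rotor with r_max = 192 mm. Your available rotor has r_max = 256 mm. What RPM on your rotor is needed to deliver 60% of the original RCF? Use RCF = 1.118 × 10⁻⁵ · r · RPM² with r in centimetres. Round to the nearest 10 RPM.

Original rotor: r = 192 mm = 19.2 cm
RCF = 1.118 × 10⁻⁵ × r × N²
RCF_original = 1.118 × 10⁻⁵ × 19.2 × (31066)² = 1.118 × 10⁻⁵ × 19.2 × 965,096,356 ≈ 207,163.7 × g
Target RCF = 0.6 × 207,163.7 ≈ 124,298.2 × g
Your rotor: r = 256 mm = 25.6 cm
124,298.2 = 1.118 × 10⁻⁵ × 25.6 × N²
N² = 124,298.2 / (28.6208 × 10⁻⁵) = 434,293,241
N ≈ √434,293,241 ≈ 20,839.7

≈ 20840 RPM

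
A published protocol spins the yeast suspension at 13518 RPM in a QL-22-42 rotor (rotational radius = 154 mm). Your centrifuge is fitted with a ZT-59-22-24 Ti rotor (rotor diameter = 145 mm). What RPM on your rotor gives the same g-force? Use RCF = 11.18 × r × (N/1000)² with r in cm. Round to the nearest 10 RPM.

Original rotor: r = 154 mm = 15.4 cm
RCF = 11.18 × r × (N/1000)²
RCF_original = 11.18 × 15.4 × (13.518)² = 11.18 × 15.4 × 182.736324 ≈ 31,462.1 × g
Your rotor: r = 145 mm / 2 = 72.5 mm = 7.25 cm
31,462.1 = 11.18 × 7.25 × (N/1000)²
(N/1000)² = 31,462.1 / 81.055 = 388.1574
N = 1000 × √388.1574 ≈ 19,701.7

19700 RPM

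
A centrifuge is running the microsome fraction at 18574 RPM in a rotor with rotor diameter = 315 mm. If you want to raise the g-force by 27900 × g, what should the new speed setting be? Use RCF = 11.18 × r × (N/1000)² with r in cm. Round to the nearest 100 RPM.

N₂ ≈ 22400 RPM

r = 315 mm / 2 = 157.5 mm = 15.75 cm
Current RCF = 11.18 × 15.75 × (18.574)² = 11.18 × 15.75 × 344.993476 ≈ 60,748.2 × g
Target RCF = 60,748.2 + 27,900 = 88,648.2 × g
(N/1000)² = 88,648.2 / 176.085 = 503.4398
N = 1000 × √503.4398 ≈ 22,437.5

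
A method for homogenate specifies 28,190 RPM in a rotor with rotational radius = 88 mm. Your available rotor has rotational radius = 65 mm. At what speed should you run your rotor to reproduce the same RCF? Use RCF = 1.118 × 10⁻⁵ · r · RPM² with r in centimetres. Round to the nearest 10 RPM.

≈ 32800 RPM

Original rotor: r = 88 mm = 8.8 cm
RCF = 1.118 × 10⁻⁵ × r × N²
RCF_original = 1.118 × 10⁻⁵ × 8.8 × (28190)² = 1.118 × 10⁻⁵ × 8.8 × 794,676,100 ≈ 78,183.4 × g
Your rotor: r = 65 mm = 6.5 cm
78,183.4 = 1.118 × 10⁻⁵ × 6.5 × N²
N² = 78,183.4 / (7.267 × 10⁻⁵) = 1,075,868,997
N ≈ √1,075,868,997 ≈ 32,800.4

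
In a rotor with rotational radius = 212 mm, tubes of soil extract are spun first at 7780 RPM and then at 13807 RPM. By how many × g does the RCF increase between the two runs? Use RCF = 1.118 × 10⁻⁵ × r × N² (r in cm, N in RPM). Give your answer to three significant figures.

30800 × g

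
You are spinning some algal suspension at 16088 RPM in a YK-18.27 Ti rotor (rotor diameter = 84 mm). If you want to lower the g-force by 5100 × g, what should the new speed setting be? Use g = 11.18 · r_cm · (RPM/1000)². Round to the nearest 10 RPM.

r = 84 mm / 2 = 42 mm = 4.2 cm
Current RCF = 11.18 × 4.2 × (16.088)² = 11.18 × 4.2 × 258.823744 ≈ 12,153.3 × g
Target RCF = 12,153.3 − 5,100 = 7,053.3 × g
(N/1000)² = 7,053.3 / 46.956 = 150.2108
N = 1000 × √150.2108 ≈ 12,256.1

≈ 12260 RPM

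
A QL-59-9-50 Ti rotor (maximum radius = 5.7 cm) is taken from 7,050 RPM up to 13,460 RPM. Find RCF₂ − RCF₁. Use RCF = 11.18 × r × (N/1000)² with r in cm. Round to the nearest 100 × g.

RCF₁ = 11.18 × 5.7 × (7.05)² = 11.18 × 5.7 × 49.7025 ≈ 3,167.3 × g
RCF₂ = 11.18 × 5.7 × (13.46)² = 11.18 × 5.7 × 181.1716 ≈ 11,545.3 × g
Increase = 11,545.3 − 3,167.3 = 8,378

≈ 8400 x g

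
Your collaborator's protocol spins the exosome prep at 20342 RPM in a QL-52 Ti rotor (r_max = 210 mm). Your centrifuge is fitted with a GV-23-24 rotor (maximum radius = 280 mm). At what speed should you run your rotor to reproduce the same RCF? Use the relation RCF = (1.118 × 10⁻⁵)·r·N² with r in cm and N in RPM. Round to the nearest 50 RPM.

≈ 17600 RPM

Original rotor: r = 210 mm = 21.0 cm
RCF = 1.118 × 10⁻⁵ × r × N²
RCF_original = 1.118 × 10⁻⁵ × 21 × (20342)² = 1.118 × 10⁻⁵ × 21 × 413,796,964 ≈ 97,151.3 × g
Your rotor: r = 280 mm = 28.0 cm
97,151.3 = 1.118 × 10⁻⁵ × 28 × N²
N² = 97,151.3 / (31.304 × 10⁻⁵) = 310,347,879
N ≈ √310,347,879 ≈ 17,616.7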